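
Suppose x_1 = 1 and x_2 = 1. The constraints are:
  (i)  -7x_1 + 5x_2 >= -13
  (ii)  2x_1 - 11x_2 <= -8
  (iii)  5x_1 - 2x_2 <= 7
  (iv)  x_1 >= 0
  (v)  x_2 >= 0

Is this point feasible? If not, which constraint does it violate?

feasible

(i): -2 ≥ -13 ✓
(ii): -9 ≤ -8 ✓
(iii): 3 ≤ 7 ✓
(iv): 1 ≥ 0 ✓
(v): 1 ≥ 0 ✓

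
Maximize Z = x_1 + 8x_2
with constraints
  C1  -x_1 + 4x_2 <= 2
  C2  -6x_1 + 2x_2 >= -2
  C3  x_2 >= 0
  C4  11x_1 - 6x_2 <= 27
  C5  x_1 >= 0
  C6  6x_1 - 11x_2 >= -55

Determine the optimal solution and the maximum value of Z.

x_1 = 6/11, x_2 = 7/11, maximum Z = 62/11

Feasible corners and Z = x_1 + 8x_2:
  (6/11, 7/11) → Z = 62/11
  (0, 1/2) → Z = 4
  (1/3, 0) → Z = 1/3
  (0, 0) → Z = 0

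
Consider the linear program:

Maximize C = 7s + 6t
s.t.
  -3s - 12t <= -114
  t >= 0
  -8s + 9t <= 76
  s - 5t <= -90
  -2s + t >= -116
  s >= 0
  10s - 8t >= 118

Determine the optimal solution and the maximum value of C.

s = 112, t = 108, maximum C = 1432

Vertices and C = 7s + 6t:
  (112, 108) → C = 1432
  (835/13, 852/13) → C = 10957/13
  (670/9, 296/9) → C = 6466/9
  (655/21, 509/21) → C = 7639/21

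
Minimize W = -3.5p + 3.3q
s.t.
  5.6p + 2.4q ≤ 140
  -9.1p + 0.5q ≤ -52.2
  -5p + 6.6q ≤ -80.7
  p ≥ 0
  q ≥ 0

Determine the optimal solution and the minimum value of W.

p = 25, q = 0, minimum W = -87.5

Corner points and W = -3.5p + 3.3q:
  (4657/204, 3101/612) → W = -32221/510
  (25, 0) → W = -175/2
  (807/50, 0) → W = -5649/100

The optimum lies where 5.6p + 2.4q = 140 and q = 0.
Solving simultaneously gives p = 25, q = 0.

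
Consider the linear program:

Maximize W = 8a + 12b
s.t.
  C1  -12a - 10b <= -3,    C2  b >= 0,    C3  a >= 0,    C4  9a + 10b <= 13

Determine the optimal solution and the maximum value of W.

a = 0, b = 13/10, maximum W = 78/5

Extreme points and W = 8a + 12b:
  (1/4, 0) → W = 2
  (0, 3/10) → W = 18/5
  (13/9, 0) → W = 104/9
  (0, 13/10) → W = 78/5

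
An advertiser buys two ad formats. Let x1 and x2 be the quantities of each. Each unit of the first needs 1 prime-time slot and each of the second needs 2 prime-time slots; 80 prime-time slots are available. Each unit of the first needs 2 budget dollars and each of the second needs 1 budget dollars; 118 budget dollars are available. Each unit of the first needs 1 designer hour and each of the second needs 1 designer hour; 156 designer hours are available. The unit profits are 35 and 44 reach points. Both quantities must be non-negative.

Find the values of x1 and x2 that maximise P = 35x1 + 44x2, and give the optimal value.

Feasible corners and P = 35x1 + 44x2:
  (0, 0) → P = 0
  (0, 40) → P = 1760
  (59, 0) → P = 2065
  (52, 14) → P = 2436

x1 = 52, x2 = 14, maximum P = 2436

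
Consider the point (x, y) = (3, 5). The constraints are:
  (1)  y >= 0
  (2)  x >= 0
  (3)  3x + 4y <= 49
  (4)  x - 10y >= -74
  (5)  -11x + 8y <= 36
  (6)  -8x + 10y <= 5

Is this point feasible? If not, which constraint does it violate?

Constraint (6): -8x + 10y = 26, which is not ≤ 5. All other constraints are satisfied.

not feasible — violates (6)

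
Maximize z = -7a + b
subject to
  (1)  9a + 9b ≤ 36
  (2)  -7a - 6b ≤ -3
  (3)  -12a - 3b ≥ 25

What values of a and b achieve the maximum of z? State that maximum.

a = -21, b = 25, maximum z = 172

Extreme points and z = -7a + b:
  (-21, 25) → z = 172
  (-37/9, 73/9) → z = 332/9
  (-53/17, 211/51) → z = 1324/51

The binding constraints are 9a + 9b = 36 and -7a - 6b = -3.
Solving simultaneously gives a = -21, b = 25.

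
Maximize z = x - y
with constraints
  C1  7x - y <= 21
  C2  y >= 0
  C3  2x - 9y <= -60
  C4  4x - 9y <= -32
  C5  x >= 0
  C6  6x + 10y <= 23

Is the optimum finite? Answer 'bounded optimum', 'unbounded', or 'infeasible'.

infeasible

The boundaries 7x - y = 21 and 2x - 9y = -60 meet at (249/61, 462/61), but that point violates 6x + 10y ≤ 23. Every candidate vertex is excluded by some other constraint, so the feasible region is empty.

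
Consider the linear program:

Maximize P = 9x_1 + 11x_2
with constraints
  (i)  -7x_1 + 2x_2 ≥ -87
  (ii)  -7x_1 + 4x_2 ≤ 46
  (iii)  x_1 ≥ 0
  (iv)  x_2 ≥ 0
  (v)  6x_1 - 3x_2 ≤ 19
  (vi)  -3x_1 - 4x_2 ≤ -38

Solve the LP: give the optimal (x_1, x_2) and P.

x_1 = 220/7, x_2 = 133/2, maximum P = 14201/14

Vertices and P = 9x_1 + 11x_2:
  (220/7, 133/2) → P = 14201/14
  (223/9, 389/9) → P = 6286/9
  (0, 23/2) → P = 253/2
  (0, 19/2) → P = 209/2
  (190/33, 57/11) → P = 1197/11

The optimum lies where -7x_1 + 2x_2 = -87 and -7x_1 + 4x_2 = 46.
Solving simultaneously gives x_1 = 220/7, x_2 = 133/2.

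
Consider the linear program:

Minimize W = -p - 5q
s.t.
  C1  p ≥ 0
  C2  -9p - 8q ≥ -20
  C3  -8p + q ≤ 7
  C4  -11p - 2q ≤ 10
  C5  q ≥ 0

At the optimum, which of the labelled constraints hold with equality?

C1 and C2

Extreme points and W = -p - 5q:
  (0, 5/2) → W = -25/2
  (0, 0) → W = 0
  (20/9, 0) → W = -20/9

The minimum is at (0, 5/2). Substituting into each constraint, equality holds for C1 and C2; the remaining constraints have slack.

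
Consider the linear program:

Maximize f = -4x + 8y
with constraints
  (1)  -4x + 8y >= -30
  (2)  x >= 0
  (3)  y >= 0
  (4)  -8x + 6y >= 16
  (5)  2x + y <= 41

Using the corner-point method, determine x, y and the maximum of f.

Corner points and f = -4x + 8y:
  (0, 8/3) → f = 64/3
  (0, 41) → f = 328
  (23/2, 18) → f = 98

The optimum lies where x = 0 and 2x + y = 41.
Solving simultaneously gives x = 0, y = 41.

x = 0, y = 41, maximum f = 328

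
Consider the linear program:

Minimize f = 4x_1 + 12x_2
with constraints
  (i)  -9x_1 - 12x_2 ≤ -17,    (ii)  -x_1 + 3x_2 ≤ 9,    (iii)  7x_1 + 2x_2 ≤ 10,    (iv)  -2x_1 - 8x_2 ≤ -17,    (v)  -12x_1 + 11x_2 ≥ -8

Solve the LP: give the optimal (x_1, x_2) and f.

x_1 = -17/12, x_2 = 119/48, minimum f = 289/12

Vertices and f = 4x_1 + 12x_2:
  (-19/13, 98/39) → f = 316/13
  (-17/12, 119/48) → f = 289/12
  (12/23, 73/23) → f = 924/23
  (23/26, 99/52) → f = 343/13

The optimum lies where -9x_1 - 12x_2 = -17 and -2x_1 - 8x_2 = -17.
Solving simultaneously gives x_1 = -17/12, x_2 = 119/48.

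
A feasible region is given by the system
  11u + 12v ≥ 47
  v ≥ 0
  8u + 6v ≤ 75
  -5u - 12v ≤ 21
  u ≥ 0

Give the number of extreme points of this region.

4

The feasible vertices (each the meet of two boundaries and inside every other half-plane) are:
  (47/11, 0)
  (0, 47/12)
  (75/8, 0)
  (0, 25/2)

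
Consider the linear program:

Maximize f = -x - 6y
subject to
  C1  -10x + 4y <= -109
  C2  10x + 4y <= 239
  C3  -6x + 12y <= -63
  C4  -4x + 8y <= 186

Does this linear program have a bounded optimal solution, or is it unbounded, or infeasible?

unbounded

From the feasible point (11, 1/4), moving in the direction (4, -10) keeps every constraint satisfied while f increases without bound.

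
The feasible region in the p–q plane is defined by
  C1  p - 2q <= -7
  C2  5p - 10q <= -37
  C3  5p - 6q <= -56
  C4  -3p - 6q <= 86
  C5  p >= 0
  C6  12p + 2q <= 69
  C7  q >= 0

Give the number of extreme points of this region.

3

Intersecting each pair of boundary lines and keeping only the points that satisfy every inequality leaves:
  (0, 28/3)
  (151/41, 1017/82)
  (0, 69/2)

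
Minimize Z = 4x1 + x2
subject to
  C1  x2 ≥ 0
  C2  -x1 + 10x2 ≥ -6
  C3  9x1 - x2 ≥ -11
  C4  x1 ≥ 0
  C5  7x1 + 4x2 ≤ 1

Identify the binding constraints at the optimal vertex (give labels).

Feasible corners and Z = 4x1 + x2:
  (0, 0) → Z = 0
  (1/7, 0) → Z = 4/7
  (0, 1/4) → Z = 1/4

The minimum is at (0, 0). Substituting into each constraint, equality holds for C1 and C4; the remaining constraints have slack.

C1 and C4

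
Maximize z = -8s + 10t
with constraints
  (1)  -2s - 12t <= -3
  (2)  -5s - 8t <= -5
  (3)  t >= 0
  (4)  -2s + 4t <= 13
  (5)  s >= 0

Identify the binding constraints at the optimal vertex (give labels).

Extreme points and z = -8s + 10t:
  (9/11, 5/44) → z = -119/22
  (3/2, 0) → z = -12
  (0, 5/8) → z = 25/4
  (0, 13/4) → z = 65/2
The feasible region is unbounded (it extends along (2, 1), (1, 0)), but z strictly decreases along every unbounded feasible direction, so there is no improving ray and the maximum is attained at a vertex.

The maximum is at (0, 13/4). Substituting into each constraint, equality holds for (4) and (5); the remaining constraints have slack.

(4) and (5)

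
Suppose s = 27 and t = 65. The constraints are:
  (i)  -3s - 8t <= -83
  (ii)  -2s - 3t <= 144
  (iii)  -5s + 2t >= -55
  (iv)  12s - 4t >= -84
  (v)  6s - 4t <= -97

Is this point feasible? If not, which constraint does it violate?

(i): -601 ≤ -83 ✓
(ii): -249 ≤ 144 ✓
(iii): -5 ≥ -55 ✓
(iv): 64 ≥ -84 ✓
(v): -98 ≤ -97 ✓

feasible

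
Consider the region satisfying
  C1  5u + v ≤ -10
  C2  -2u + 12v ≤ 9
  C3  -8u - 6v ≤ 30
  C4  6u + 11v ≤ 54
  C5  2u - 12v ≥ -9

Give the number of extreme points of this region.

3

Intersecting each pair of boundary lines and keeping only the points that satisfy every inequality leaves:
  (-129/62, 25/62)
  (-15/11, -35/11)
  (-23/6, 1/9)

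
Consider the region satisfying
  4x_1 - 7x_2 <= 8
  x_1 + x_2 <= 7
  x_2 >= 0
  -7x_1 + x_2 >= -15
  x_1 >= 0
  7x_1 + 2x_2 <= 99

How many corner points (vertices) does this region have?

5

The feasible vertices (each the meet of two boundaries and inside every other half-plane) are:
  (2, 0)
  (97/45, 4/45)
  (11/4, 17/4)
  (0, 7)
  (0, 0)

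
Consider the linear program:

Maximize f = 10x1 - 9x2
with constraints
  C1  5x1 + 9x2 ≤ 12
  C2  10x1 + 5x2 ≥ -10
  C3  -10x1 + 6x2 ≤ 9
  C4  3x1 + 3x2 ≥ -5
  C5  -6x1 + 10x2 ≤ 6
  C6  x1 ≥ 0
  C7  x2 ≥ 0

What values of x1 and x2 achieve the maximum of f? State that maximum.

x1 = 12/5, x2 = 0, maximum f = 24

Feasible corners and f = 10x1 - 9x2:
  (33/52, 51/52) → f = -129/52
  (12/5, 0) → f = 24
  (0, 3/5) → f = -27/5
  (0, 0) → f = 0

The binding constraints are 5x1 + 9x2 = 12 and x2 = 0.
Solving simultaneously gives x1 = 12/5, x2 = 0.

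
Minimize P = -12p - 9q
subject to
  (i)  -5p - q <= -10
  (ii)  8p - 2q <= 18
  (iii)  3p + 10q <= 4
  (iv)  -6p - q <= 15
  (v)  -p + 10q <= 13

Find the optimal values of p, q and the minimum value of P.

Extreme points and P = -12p - 9q:
  (19/9, -5/9) → P = -61/3
  (96/47, -10/47) → P = -1062/47
  (94/43, -11/43) → P = -1029/43

The optimum lies where 8p - 2q = 18 and 3p + 10q = 4.
Solving simultaneously gives p = 94/43, q = -11/43.

p = 94/43, q = -11/43, minimum P = -1029/43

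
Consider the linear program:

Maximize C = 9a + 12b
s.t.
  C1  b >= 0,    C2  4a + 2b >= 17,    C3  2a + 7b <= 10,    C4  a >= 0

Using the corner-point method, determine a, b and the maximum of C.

a = 5, b = 0, maximum C = 45

Extreme points and C = 9a + 12b:
  (17/4, 0) → C = 153/4
  (5, 0) → C = 45
  (33/8, 1/4) → C = 321/8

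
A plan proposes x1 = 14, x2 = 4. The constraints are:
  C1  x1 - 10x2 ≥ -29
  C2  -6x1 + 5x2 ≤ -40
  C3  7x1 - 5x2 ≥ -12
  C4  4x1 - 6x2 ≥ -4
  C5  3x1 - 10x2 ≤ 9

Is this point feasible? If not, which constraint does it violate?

C1: -26 ≥ -29 ✓
C2: -64 ≤ -40 ✓
C3: 78 ≥ -12 ✓
C4: 32 ≥ -4 ✓
C5: 2 ≤ 9 ✓

feasible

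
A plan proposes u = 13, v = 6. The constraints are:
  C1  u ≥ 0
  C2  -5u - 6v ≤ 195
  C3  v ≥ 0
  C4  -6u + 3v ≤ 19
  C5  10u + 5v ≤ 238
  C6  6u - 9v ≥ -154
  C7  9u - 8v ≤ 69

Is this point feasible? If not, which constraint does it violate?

C1: 13 ≥ 0 ✓
C2: -101 ≤ 195 ✓
C3: 6 ≥ 0 ✓
C4: -60 ≤ 19 ✓
C5: 160 ≤ 238 ✓
C6: 24 ≥ -154 ✓
C7: 69 ≤ 69 ✓

feasible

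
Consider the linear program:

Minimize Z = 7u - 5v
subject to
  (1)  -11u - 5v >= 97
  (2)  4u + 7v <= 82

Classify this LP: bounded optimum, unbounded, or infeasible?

unbounded

From the feasible point (-363/19, 430/19), moving in the direction (-7, 4) keeps every constraint satisfied while Z decreases without bound.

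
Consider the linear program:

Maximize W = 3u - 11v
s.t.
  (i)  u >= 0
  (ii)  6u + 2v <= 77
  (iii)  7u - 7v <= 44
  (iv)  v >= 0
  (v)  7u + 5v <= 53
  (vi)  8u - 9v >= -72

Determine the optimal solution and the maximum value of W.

u = 44/7, v = 0, maximum W = 132/7

Feasible corners and W = 3u - 11v:
  (0, 0) → W = 0
  (0, 8) → W = -88
  (44/7, 0) → W = 132/7
  (197/28, 3/4) → W = 90/7
  (117/103, 928/103) → W = -9857/103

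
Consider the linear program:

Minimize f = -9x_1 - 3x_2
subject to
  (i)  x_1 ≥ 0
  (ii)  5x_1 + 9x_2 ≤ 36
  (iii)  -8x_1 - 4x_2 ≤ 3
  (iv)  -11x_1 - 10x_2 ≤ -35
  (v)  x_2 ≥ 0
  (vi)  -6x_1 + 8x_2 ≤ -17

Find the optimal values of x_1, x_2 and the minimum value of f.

x_1 = 36/5, x_2 = 0, minimum f = -324/5

Vertices and f = -9x_1 - 3x_2:
  (36/5, 0) → f = -324/5
  (441/94, 131/94) → f = -2181/47
  (35/11, 0) → f = -315/11
  (225/74, 23/148) → f = -4119/148

The binding constraints are 5x_1 + 9x_2 = 36 and x_2 = 0.
Solving simultaneously gives x_1 = 36/5, x_2 = 0.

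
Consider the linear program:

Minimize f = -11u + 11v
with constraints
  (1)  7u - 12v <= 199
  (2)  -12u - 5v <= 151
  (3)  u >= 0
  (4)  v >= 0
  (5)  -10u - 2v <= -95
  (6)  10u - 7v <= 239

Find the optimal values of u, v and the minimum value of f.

u = 239/10, v = 0, minimum f = -2629/10

Extreme points and f = -11u + 11v:
  (0, 95/2) → f = 1045/2
  (19/2, 0) → f = -209/2
  (239/10, 0) → f = -2629/10
The feasible region is unbounded (it extends along (0, 1), (7, 10)), but f strictly increases along every unbounded feasible direction, so there is no improving ray and the minimum is attained at a vertex.

The binding constraints are v = 0 and 10u - 7v = 239.
Solving simultaneously gives u = 239/10, v = 0.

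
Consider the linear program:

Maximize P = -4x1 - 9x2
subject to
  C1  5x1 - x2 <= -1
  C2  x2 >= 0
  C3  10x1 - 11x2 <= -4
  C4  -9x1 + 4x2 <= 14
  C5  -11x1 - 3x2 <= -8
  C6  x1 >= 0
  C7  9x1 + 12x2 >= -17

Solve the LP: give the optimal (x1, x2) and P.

x1 = 5/26, x2 = 51/26, maximum P = -479/26

Vertices and P = -4x1 - 9x2:
  (10/11, 61/11) → P = -589/11
  (5/26, 51/26) → P = -479/26
  (0, 7/2) → P = -63/2
  (0, 8/3) → P = -24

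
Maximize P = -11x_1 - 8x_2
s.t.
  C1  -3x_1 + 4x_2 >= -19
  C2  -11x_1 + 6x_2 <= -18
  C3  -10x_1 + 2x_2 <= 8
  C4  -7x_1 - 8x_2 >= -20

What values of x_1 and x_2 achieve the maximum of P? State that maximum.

x_1 = -21/13, x_2 = -155/26, maximum P = 851/13

Vertices and P = -11x_1 - 8x_2:
  (-21/13, -155/26) → P = 851/13
  (58/13, -73/52) → P = -492/13
  (132/65, 47/65) → P = -1828/65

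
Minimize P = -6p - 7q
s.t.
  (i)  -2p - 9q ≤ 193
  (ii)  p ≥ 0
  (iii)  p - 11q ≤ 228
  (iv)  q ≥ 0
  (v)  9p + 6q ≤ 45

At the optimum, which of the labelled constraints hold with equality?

(ii) and (v)

Feasible corners and P = -6p - 7q:
  (0, 0) → P = 0
  (0, 15/2) → P = -105/2
  (5, 0) → P = -30

The minimum is at (0, 15/2). Substituting into each constraint, equality holds for (ii) and (v); the remaining constraints have slack.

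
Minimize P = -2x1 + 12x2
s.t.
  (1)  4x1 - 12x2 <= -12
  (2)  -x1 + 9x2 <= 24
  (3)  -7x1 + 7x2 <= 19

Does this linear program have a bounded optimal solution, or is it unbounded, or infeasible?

Corner points and P = -2x1 + 12x2:
  (15/2, 7/2) → P = 27
  (-18/7, 1/7) → P = 48/7
  (-3/56, 149/56) → P = 897/28
The feasible region has finitely many vertices and no improving ray; the minimum is 48/7 at (-18/7, 1/7).

bounded optimum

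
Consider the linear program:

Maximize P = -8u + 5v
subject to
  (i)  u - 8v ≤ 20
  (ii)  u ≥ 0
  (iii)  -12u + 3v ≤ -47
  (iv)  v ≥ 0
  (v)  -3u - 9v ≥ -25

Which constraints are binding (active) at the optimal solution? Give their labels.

(iii) and (v)

Corner points and P = -8u + 5v:
  (47/12, 0) → P = -94/3
  (166/39, 53/39) → P = -1063/39
  (25/3, 0) → P = -200/3

The maximum is at (166/39, 53/39). Substituting into each constraint, equality holds for (iii) and (v); the remaining constraints have slack.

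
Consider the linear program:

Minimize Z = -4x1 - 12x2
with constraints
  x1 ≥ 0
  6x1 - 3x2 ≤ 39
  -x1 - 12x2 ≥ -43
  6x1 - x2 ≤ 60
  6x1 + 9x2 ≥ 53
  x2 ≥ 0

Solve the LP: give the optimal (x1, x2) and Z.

Vertices and Z = -4x1 - 12x2:
  (199/25, 73/25) → Z = -1672/25
  (85/12, 7/6) → Z = -127/3
  (83/21, 205/63) → Z = -384/7

x1 = 199/25, x2 = 73/25, minimum Z = -1672/25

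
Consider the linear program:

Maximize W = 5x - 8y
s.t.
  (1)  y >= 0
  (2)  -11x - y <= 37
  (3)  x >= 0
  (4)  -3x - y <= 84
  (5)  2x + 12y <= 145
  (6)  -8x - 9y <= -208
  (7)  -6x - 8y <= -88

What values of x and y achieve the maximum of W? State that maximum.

x = 145/2, y = 0, maximum W = 725/2

Feasible corners and W = 5x - 8y:
  (145/2, 0) → W = 725/2
  (26, 0) → W = 130
  (397/26, 124/13) → W = 1/26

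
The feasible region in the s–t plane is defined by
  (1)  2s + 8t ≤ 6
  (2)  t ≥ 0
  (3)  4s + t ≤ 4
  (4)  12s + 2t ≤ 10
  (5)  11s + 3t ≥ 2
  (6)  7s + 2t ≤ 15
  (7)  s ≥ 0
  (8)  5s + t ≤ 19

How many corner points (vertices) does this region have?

5

The feasible vertices (each the meet of two boundaries and inside every other half-plane) are:
  (17/23, 13/23)
  (0, 3/4)
  (5/6, 0)
  (2/11, 0)
  (0, 2/3)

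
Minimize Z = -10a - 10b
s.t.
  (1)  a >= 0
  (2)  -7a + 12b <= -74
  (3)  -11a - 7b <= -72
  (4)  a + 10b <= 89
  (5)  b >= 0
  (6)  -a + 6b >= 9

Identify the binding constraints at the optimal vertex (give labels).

(4) and (6)

Extreme points and Z = -10a - 10b:
  (904/41, 549/82) → Z = -11785/41
  (92/5, 137/30) → Z = -689/3
  (111/4, 49/8) → Z = -1355/4

The minimum is at (111/4, 49/8). Substituting into each constraint, equality holds for (4) and (6); the remaining constraints have slack.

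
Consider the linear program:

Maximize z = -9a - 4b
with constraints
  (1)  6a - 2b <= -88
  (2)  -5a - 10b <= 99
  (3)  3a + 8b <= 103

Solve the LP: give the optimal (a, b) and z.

Feasible corners and z = -9a - 4b:
  (-77/5, -11/5) → z = 737/5
  (-83/9, 49/3) → z = 53/3
  (-911/5, 406/5) → z = 1315

At the optimal vertex, -5a - 10b = 99 and 3a + 8b = 103.
Solving simultaneously gives a = -911/5, b = 406/5.

a = -911/5, b = 406/5, maximum z = 1315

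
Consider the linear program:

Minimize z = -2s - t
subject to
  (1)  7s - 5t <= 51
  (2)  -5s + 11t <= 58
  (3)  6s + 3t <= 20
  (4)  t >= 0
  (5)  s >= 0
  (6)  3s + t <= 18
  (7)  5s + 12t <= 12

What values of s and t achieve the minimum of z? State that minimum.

Corner points and z = -2s - t:
  (0, 0) → z = 0
  (12/5, 0) → z = -24/5
  (0, 1) → z = -1

s = 12/5, t = 0, minimum z = -24/5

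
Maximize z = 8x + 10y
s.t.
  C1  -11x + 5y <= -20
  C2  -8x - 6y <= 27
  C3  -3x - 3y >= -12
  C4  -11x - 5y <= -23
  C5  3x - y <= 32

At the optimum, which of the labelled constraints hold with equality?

Corner points and z = 8x + 10y:
  (5/2, 3/2) → z = 35
  (43/22, 3/10) → z = 205/11
  (9, -5) → z = 22
  (183/26, -283/26) → z = -683/13

The maximum is at (5/2, 3/2). Substituting into each constraint, equality holds for C1 and C3; the remaining constraints have slack.

C1 and C3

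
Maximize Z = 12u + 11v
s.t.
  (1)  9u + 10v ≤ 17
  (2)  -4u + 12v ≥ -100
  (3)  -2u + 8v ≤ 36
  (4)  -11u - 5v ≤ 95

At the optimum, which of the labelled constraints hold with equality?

(1) and (2)

Vertices and Z = 12u + 11v:
  (301/37, -208/37) → Z = 1324/37
  (-56/23, 179/46) → Z = 625/46
  (-80/19, -185/19) → Z = -2995/19
  (-470/49, 103/49) → Z = -4507/49

The maximum is at (301/37, -208/37). Substituting into each constraint, equality holds for (1) and (2); the remaining constraints have slack.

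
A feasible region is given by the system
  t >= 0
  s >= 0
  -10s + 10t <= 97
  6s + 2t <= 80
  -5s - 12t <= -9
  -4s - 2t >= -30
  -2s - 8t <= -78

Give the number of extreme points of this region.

Of the 21 pairwise boundary intersections, those satisfying every inequality are:
  (53/30, 172/15)
  (1/25, 487/50)
  (3, 9)

3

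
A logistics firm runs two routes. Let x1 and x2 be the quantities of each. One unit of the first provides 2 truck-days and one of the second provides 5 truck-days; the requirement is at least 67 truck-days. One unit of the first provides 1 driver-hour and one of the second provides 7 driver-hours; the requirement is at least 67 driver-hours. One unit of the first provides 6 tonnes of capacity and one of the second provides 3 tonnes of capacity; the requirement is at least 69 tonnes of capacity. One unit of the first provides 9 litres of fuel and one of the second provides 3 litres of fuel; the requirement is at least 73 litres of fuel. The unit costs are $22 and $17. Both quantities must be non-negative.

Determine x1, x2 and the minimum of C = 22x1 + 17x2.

x1 = 6, x2 = 11, minimum C = 319

Extreme points and C = 22x1 + 17x2:
  (0, 73/3) → C = 1241/3
  (67, 0) → C = 1474
  (134/9, 67/9) → C = 4087/9
  (6, 11) → C = 319
  (4/3, 61/3) → C = 375
The feasible region is unbounded (it extends along (0, 1), (1, 0)), but C strictly increases along every unbounded feasible direction, so there is no improving ray and the minimum is attained at a vertex.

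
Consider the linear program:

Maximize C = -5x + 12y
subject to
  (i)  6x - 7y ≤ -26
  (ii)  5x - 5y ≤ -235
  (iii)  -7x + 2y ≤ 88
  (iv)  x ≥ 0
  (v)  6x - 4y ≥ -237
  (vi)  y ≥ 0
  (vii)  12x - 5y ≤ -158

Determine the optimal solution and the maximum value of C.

Corner points and C = -5x + 12y:
  (6/5, 241/5) → C = 2862/5
  (11, 58) → C = 641
  (61/8, 1131/16) → C = 6481/8
  (553/18, 316/3) → C = 19987/18

The optimum lies where 6x - 4y = -237 and 12x - 5y = -158.
Solving simultaneously gives x = 553/18, y = 316/3.

x = 553/18, y = 316/3, maximum C = 19987/18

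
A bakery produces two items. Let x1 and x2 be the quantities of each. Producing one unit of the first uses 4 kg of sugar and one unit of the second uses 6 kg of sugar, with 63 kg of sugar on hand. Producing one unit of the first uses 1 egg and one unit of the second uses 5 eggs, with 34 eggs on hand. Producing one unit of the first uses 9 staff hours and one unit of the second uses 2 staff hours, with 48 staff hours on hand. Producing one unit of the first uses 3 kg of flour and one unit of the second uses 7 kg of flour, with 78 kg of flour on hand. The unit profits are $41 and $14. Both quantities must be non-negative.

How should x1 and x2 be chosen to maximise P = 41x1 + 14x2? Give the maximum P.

Extreme points and P = 41x1 + 14x2:
  (0, 0) → P = 0
  (0, 34/5) → P = 476/5
  (16/3, 0) → P = 656/3
  (4, 6) → P = 248

At the optimal vertex, x1 + 5x2 = 34 and 9x1 + 2x2 = 48.
Solving simultaneously gives x1 = 4, x2 = 6.

x1 = 4, x2 = 6, maximum P = 248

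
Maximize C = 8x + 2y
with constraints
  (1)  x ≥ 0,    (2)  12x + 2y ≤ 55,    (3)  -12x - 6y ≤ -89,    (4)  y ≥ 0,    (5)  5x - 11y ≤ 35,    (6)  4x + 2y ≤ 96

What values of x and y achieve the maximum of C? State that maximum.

Vertices and C = 8x + 2y:
  (0, 55/2) → C = 55
  (0, 89/6) → C = 89/3
  (19/6, 17/2) → C = 127/3

The binding constraints are x = 0 and 12x + 2y = 55.
Solving simultaneously gives x = 0, y = 55/2.

x = 0, y = 55/2, maximum C = 55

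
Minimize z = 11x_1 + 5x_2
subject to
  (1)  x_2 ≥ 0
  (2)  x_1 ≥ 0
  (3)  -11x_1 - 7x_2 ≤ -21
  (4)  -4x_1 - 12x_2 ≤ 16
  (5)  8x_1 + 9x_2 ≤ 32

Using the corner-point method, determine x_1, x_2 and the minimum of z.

Vertices and z = 11x_1 + 5x_2:
  (21/11, 0) → z = 21
  (4, 0) → z = 44
  (0, 3) → z = 15
  (0, 32/9) → z = 160/9

The optimum lies where x_1 = 0 and -11x_1 - 7x_2 = -21.
Solving simultaneously gives x_1 = 0, x_2 = 3.

x_1 = 0, x_2 = 3, minimum z = 15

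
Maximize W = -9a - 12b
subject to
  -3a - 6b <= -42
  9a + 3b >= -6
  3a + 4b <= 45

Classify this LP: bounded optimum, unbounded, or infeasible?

Corner points and W = -9a - 12b:
  (-18/5, 44/5) → W = -366/5
  (17, -3/2) → W = -135
  (-53/9, 47/3) → W = -135
The feasible region has finitely many vertices and no improving ray; the maximum is -366/5 at (-18/5, 44/5).

bounded optimum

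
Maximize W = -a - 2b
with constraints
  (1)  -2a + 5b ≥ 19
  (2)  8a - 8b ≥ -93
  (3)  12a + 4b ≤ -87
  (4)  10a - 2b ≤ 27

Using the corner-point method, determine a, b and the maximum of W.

a = -313/24, b = -17/12, maximum W = 127/8

Feasible corners and W = -a - 2b:
  (-313/24, -17/12) → W = 127/8
  (-511/68, 27/34) → W = 403/68
  (-267/32, 105/32) → W = 57/32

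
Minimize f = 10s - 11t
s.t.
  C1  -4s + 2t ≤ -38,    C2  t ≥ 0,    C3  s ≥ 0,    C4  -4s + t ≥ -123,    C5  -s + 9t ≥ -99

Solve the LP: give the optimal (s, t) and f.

s = 52, t = 85, minimum f = -415

Feasible corners and f = 10s - 11t:
  (19/2, 0) → f = 95
  (52, 85) → f = -415
  (123/4, 0) → f = 615/2

The binding constraints are -4s + 2t = -38 and -4s + t = -123.
Solving simultaneously gives s = 52, t = 85.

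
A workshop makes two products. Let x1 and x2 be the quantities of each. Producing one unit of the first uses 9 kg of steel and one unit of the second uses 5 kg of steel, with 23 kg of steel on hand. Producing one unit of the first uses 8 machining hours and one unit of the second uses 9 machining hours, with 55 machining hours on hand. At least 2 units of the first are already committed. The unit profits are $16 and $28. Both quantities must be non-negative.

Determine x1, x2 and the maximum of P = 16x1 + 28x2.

Extreme points and P = 16x1 + 28x2:
  (23/9, 0) → P = 368/9
  (2, 0) → P = 32
  (2, 1) → P = 60

x1 = 2, x2 = 1, maximum P = 60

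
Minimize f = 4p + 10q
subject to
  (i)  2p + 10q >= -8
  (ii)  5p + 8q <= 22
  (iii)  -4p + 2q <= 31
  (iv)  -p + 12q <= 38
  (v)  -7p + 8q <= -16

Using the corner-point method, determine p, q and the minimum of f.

p = 48/43, q = -44/43, minimum f = -248/43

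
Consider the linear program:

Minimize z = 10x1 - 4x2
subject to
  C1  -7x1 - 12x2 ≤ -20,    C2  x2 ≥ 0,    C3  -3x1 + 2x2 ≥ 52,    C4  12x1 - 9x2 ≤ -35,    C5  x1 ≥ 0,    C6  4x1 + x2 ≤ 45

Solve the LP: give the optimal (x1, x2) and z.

x1 = 0, x2 = 45, minimum z = -180

Corner points and z = 10x1 - 4x2:
  (0, 26) → z = -104
  (38/11, 343/11) → z = -992/11
  (0, 45) → z = -180

At the optimal vertex, x1 = 0 and 4x1 + x2 = 45.
Solving simultaneously gives x1 = 0, x2 = 45.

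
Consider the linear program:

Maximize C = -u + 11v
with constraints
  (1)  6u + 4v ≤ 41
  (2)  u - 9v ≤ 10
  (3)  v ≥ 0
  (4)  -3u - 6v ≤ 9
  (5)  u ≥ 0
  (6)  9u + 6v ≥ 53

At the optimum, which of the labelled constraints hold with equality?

Corner points and C = -u + 11v:
  (41/6, 0) → C = -41/6
  (0, 41/4) → C = 451/4
  (53/9, 0) → C = -53/9
  (0, 53/6) → C = 583/6

The maximum is at (0, 41/4). Substituting into each constraint, equality holds for (1) and (5); the remaining constraints have slack.

(1) and (5)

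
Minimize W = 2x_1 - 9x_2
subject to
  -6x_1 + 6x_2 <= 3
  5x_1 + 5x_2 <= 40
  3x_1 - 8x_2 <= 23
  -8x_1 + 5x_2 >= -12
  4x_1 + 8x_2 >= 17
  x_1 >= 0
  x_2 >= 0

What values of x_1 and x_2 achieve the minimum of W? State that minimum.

Feasible corners and W = 2x_1 - 9x_2:
  (15/4, 17/4) → W = -123/4
  (13/12, 19/12) → W = -145/12
  (4, 4) → W = -28
  (181/84, 22/21) → W = -215/42

x_1 = 15/4, x_2 = 17/4, minimum W = -123/4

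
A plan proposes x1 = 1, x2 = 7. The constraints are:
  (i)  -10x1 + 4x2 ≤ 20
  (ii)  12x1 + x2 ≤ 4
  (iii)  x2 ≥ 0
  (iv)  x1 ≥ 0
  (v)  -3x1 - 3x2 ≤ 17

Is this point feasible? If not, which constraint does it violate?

not feasible — violates (ii)

Constraint (ii): 12x1 + x2 = 19, which is not ≤ 4. All other constraints are satisfied.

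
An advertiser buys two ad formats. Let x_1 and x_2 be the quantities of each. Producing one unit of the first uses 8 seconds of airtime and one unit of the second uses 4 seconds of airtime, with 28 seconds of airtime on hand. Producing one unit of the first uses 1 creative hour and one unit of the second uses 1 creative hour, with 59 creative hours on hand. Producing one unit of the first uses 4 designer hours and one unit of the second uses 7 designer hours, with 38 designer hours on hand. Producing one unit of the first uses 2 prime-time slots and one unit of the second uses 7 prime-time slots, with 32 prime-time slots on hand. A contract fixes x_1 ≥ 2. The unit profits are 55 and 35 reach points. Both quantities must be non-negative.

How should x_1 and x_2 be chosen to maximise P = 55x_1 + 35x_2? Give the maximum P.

Extreme points and P = 55x_1 + 35x_2:
  (7/2, 0) → P = 385/2
  (2, 0) → P = 110
  (2, 3) → P = 215

x_1 = 2, x_2 = 3, maximum P = 215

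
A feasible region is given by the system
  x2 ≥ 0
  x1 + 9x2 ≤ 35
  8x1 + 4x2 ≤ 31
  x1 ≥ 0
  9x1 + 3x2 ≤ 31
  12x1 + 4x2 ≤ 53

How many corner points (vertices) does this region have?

Of the 14 pairwise boundary intersections, those satisfying every inequality are:
  (0, 0)
  (31/9, 0)
  (139/68, 249/68)
  (0, 35/9)
  (31/12, 31/12)

5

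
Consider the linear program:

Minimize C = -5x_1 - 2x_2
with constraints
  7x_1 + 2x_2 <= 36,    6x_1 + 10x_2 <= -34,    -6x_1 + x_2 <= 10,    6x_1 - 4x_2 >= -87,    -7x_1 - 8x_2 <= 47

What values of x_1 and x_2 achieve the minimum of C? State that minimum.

x_1 = 214/29, x_2 = -227/29, minimum C = -616/29

The optimum lies where 7x_1 + 2x_2 = 36 and 6x_1 + 10x_2 = -34.
Solving simultaneously gives x_1 = 214/29, x_2 = -227/29.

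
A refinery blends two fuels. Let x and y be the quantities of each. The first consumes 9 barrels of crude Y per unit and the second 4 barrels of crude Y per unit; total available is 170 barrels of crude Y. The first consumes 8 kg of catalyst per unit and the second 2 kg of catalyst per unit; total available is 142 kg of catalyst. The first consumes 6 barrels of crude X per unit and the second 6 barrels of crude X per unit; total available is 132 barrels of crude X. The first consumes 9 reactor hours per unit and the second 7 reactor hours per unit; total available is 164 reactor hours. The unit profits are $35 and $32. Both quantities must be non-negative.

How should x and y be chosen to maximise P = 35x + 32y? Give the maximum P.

x = 5, y = 17, maximum P = 719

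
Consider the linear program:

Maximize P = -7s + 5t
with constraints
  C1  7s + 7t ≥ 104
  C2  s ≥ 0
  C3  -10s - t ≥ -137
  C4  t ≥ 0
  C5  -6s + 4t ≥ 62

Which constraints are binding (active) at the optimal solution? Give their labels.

C2 and C3

Feasible corners and P = -7s + 5t:
  (0, 137) → P = 685
  (0, 31/2) → P = 155/2
  (243/23, 721/23) → P = 1904/23

The maximum is at (0, 137). Substituting into each constraint, equality holds for C2 and C3; the remaining constraints have slack.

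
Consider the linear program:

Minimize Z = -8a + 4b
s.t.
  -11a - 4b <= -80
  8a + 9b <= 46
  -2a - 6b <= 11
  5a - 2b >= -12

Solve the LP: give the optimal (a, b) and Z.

a = 25/2, b = -6, minimum Z = -124

The binding constraints are 8a + 9b = 46 and -2a - 6b = 11.
Solving simultaneously gives a = 25/2, b = -6.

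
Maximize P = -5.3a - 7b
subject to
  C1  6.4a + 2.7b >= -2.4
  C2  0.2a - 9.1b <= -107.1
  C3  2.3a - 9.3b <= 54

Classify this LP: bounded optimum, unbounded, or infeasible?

bounded optimum

Vertices and P = -5.3a - 7b:
  (-31101/5878, 34248/2939) → P = -3146367/58780
  (148743/1907, 25713/1907) → P = -9683289/19070
The feasible region has finitely many vertices and no improving ray; the maximum is -3146367/58780 at (-31101/5878, 34248/2939).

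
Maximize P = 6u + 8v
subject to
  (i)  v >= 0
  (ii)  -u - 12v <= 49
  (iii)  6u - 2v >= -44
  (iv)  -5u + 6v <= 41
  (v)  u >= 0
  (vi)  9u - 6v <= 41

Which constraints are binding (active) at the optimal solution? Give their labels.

(iv) and (vi)

Corner points and P = 6u + 8v:
  (0, 0) → P = 0
  (41/9, 0) → P = 82/3
  (0, 41/6) → P = 164/3
  (41/2, 287/12) → P = 943/3

The maximum is at (41/2, 287/12). Substituting into each constraint, equality holds for (iv) and (vi); the remaining constraints have slack.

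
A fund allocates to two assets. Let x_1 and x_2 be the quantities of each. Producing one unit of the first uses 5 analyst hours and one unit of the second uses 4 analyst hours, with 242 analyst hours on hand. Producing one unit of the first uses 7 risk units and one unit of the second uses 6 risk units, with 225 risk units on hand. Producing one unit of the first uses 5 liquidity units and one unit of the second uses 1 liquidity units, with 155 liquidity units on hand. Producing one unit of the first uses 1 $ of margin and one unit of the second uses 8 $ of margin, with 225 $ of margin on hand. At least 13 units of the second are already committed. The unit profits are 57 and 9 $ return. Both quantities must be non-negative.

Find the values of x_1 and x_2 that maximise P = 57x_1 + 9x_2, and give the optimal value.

x_1 = 21, x_2 = 13, maximum P = 1314

Extreme points and P = 57x_1 + 9x_2:
  (0, 225/8) → P = 2025/8
  (0, 13) → P = 117
  (9, 27) → P = 756
  (21, 13) → P = 1314

The optimum lies where 7x_1 + 6x_2 = 225 and x_2 = 13.
Solving simultaneously gives x_1 = 21, x_2 = 13.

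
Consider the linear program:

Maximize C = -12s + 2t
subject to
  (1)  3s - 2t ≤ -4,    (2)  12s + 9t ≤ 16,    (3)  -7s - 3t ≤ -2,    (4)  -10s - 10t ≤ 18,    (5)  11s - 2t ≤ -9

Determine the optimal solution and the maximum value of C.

s = -10/9, t = 88/27, maximum C = 536/27

Extreme points and C = -12s + 2t:
  (-10/9, 88/27) → C = 536/27
  (-49/123, 284/123) → C = 1156/123
  (-23/47, 85/47) → C = 446/47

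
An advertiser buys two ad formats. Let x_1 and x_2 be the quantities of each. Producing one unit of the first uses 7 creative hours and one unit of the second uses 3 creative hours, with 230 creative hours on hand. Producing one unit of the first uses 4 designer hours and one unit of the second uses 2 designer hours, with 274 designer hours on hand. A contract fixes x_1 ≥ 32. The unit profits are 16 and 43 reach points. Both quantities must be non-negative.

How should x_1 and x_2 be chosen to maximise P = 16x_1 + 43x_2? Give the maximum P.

The binding constraints are 7x_1 + 3x_2 = 230 and x_1 = 32.
Solving simultaneously gives x_1 = 32, x_2 = 2.

x_1 = 32, x_2 = 2, maximum P = 598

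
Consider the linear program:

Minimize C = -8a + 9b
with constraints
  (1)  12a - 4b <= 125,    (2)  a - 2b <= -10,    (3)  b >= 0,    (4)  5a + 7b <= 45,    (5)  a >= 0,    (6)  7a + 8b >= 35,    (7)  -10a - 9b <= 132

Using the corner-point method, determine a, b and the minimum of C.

a = 20/17, b = 95/17, minimum C = 695/17

Extreme points and C = -8a + 9b:
  (20/17, 95/17) → C = 695/17
  (0, 5) → C = 45
  (0, 45/7) → C = 405/7

At the optimal vertex, a - 2b = -10 and 5a + 7b = 45.
Solving simultaneously gives a = 20/17, b = 95/17.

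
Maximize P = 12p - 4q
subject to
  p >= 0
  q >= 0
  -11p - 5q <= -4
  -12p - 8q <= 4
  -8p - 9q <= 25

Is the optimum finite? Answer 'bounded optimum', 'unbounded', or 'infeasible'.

unbounded

From the feasible point (0, 4/5), moving in the direction (1, 0) keeps every constraint satisfied while P increases without bound.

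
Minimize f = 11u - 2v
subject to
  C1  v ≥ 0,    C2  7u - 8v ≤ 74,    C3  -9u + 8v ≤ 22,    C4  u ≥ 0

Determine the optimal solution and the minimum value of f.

u = 0, v = 11/4, minimum f = -11/2

The feasible region is unbounded (it extends along (8, 7), (8, 9)), but f strictly increases along every unbounded feasible direction, so there is no improving ray and the minimum is attained at a vertex.

At the optimal vertex, -9u + 8v = 22 and u = 0.
Solving simultaneously gives u = 0, v = 11/4.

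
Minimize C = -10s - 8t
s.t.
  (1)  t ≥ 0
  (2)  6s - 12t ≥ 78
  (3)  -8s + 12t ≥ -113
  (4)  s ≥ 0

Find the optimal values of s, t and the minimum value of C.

Corner points and C = -10s - 8t:
  (13, 0) → C = -130
  (113/8, 0) → C = -565/4
  (35/2, 9/4) → C = -193

At the optimal vertex, 6s - 12t = 78 and -8s + 12t = -113.
Solving simultaneously gives s = 35/2, t = 9/4.

s = 35/2, t = 9/4, minimum C = -193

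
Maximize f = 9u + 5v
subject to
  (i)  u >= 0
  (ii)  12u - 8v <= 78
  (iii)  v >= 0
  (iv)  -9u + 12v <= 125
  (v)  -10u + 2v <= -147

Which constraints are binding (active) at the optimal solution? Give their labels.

(ii) and (iv)

Corner points and f = 9u + 5v:
  (242/9, 367/12) → f = 4739/12
  (255/14, 123/7) → f = 3525/14
  (1007/51, 2573/102) → f = 1823/6

The maximum is at (242/9, 367/12). Substituting into each constraint, equality holds for (ii) and (iv); the remaining constraints have slack.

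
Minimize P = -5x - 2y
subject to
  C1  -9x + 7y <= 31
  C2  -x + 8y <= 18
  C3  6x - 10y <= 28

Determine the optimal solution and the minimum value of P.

Vertices and P = -5x - 2y:
  (-122/65, 131/65) → P = 348/65
  (-253/24, -73/8) → P = 1703/24
  (202/19, 68/19) → P = -1146/19

x = 202/19, y = 68/19, minimum P = -1146/19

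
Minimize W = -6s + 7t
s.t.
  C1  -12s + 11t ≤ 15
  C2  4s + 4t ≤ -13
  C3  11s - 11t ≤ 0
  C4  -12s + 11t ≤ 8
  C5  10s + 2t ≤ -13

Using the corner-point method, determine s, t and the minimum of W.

Vertices and W = -6s + 7t:
  (-13/8, -13/8) → W = -13/8
  (-175/92, -31/23) → W = 91/46
  (-8, -8) → W = -8

s = -8, t = -8, minimum W = -8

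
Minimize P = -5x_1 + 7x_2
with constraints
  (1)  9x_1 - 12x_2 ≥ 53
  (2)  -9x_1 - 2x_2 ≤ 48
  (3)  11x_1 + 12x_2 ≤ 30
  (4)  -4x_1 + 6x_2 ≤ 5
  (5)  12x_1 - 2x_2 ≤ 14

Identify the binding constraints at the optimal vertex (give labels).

Vertices and P = -5x_1 + 7x_2:
  (-235/63, -101/14) → P = -4013/126
  (31/63, -85/21) → P = -1940/63
  (-34/21, -117/7) → P = -2287/21

The minimum is at (-34/21, -117/7). Substituting into each constraint, equality holds for (2) and (5); the remaining constraints have slack.

(2) and (5)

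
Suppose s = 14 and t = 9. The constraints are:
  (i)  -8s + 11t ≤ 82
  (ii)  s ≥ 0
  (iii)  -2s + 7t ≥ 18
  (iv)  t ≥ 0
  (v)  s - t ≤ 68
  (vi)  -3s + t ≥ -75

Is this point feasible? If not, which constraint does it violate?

feasible

(i): -13 ≤ 82 ✓
(ii): 14 ≥ 0 ✓
(iii): 35 ≥ 18 ✓
(iv): 9 ≥ 0 ✓
(v): 5 ≤ 68 ✓
(vi): -33 ≥ -75 ✓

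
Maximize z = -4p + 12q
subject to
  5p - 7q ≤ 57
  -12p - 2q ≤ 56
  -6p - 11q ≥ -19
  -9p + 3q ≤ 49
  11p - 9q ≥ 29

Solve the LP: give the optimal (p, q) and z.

p = 14/5, q = 1/5, maximum z = -44/5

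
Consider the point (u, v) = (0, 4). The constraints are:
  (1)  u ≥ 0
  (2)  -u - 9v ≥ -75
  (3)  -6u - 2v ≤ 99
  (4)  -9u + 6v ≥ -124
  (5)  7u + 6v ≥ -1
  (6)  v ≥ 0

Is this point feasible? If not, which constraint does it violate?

feasible

(1): 0 ≥ 0 ✓
(2): -36 ≥ -75 ✓
(3): -8 ≤ 99 ✓
(4): 24 ≥ -124 ✓
(5): 24 ≥ -1 ✓
(6): 4 ≥ 0 ✓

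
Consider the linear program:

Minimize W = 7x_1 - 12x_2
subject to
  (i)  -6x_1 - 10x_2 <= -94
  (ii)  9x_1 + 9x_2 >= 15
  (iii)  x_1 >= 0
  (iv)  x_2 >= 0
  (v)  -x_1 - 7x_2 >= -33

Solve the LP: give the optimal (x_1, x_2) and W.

x_1 = 41/4, x_2 = 13/4, minimum W = 131/4

Extreme points and W = 7x_1 - 12x_2:
  (47/3, 0) → W = 329/3
  (41/4, 13/4) → W = 131/4
  (33, 0) → W = 231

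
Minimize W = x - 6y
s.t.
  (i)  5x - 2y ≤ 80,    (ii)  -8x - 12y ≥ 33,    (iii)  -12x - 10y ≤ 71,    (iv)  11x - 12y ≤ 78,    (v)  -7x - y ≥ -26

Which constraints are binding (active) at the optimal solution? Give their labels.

(ii) and (iii)

Vertices and W = x - 6y:
  (-261/32, 43/16) → W = -777/32
  (45/19, -329/76) → W = 1077/38
  (-36/127, -1717/254) → W = 5115/127

The minimum is at (-261/32, 43/16). Substituting into each constraint, equality holds for (ii) and (iii); the remaining constraints have slack.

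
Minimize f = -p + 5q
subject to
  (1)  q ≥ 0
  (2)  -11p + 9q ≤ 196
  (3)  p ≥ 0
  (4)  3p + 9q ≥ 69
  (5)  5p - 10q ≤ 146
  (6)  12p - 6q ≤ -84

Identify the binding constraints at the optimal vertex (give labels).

Vertices and f = -p + 5q:
  (0, 196/9) → f = 980/9
  (10, 34) → f = 160
  (0, 14) → f = 70

The minimum is at (0, 14). Substituting into each constraint, equality holds for (3) and (6); the remaining constraints have slack.

(3) and (6)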